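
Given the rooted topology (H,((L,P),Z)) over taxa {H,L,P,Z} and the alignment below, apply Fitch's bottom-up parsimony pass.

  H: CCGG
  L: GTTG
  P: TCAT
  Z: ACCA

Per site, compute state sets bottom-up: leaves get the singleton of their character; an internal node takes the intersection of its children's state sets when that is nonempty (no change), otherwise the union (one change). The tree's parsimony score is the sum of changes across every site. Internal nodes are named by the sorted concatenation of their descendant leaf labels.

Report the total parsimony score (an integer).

9

LP@0: {G} ∪ {T} = {G,T} (union, +1)
LPZ@0: {G,T} ∪ {A} = {A,G,T} (union, +1)
HLPZ@0: {C} ∪ {A,G,T} = {A,C,G,T} (union, +1)
LP@1: {T} ∪ {C} = {C,T} (union, +1)
LPZ@1: {C,T} ∩ {C} = {C} (intersection, +0)
HLPZ@1: {C} ∩ {C} = {C} (intersection, +0)
LP@2: {T} ∪ {A} = {A,T} (union, +1)
LPZ@2: {A,T} ∪ {C} = {A,C,T} (union, +1)
HLPZ@2: {G} ∪ {A,C,T} = {A,C,G,T} (union, +1)
LP@3: {G} ∪ {T} = {G,T} (union, +1)
LPZ@3: {G,T} ∪ {A} = {A,G,T} (union, +1)
HLPZ@3: {G} ∩ {A,G,T} = {G} (intersection, +0)
per-site changes: [3, 1, 3, 2]; total = 9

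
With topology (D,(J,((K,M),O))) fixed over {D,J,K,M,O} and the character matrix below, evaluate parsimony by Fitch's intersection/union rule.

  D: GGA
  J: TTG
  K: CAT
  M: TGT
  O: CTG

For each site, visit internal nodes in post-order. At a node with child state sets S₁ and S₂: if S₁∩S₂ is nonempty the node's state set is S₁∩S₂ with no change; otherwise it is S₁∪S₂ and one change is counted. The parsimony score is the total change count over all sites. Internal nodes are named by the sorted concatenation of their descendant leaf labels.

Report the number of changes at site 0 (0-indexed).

3

[col 0] KM: children K:{C}, M:{T} ∪→ {C,T}; cost 1
[col 0] KMO: children KM:{C,T}, O:{C} ∩→ {C}; cost 0
[col 0] JKMO: children J:{T}, KMO:{C} ∪→ {C,T}; cost 1
[col 0] DJKMO: children D:{G}, JKMO:{C,T} ∪→ {C,G,T}; cost 1
[col 1] KM: children K:{A}, M:{G} ∪→ {A,G}; cost 1
[col 1] KMO: children KM:{A,G}, O:{T} ∪→ {A,G,T}; cost 1
[col 1] JKMO: children J:{T}, KMO:{A,G,T} ∩→ {T}; cost 0
[col 1] DJKMO: children D:{G}, JKMO:{T} ∪→ {G,T}; cost 1
[col 2] KM: children K:{T}, M:{T} ∩→ {T}; cost 0
[col 2] KMO: children KM:{T}, O:{G} ∪→ {G,T}; cost 1
[col 2] JKMO: children J:{G}, KMO:{G,T} ∩→ {G}; cost 0
[col 2] DJKMO: children D:{A}, JKMO:{G} ∪→ {A,G}; cost 1
per-site changes: [3, 3, 2]; total = 8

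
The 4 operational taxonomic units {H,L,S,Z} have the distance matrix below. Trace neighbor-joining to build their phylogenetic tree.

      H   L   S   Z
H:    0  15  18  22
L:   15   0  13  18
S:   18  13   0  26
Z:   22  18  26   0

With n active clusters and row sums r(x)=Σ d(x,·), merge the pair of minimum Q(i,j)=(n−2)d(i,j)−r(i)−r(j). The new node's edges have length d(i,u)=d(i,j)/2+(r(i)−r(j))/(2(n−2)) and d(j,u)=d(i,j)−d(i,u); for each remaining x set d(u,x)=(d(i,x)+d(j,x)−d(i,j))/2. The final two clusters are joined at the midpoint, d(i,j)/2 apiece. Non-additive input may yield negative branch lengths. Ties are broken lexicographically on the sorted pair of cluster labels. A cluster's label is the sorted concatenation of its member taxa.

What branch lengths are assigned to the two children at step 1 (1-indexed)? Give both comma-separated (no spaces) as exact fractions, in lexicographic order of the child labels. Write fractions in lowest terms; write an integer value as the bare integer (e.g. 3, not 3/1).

33/4,55/4

1. join H+Z (d=22, Q=-77) ⇒ HZ; edges |H|=33/4, |Z|=55/4
  updated: d(HZ,L)=11/2, d(HZ,S)=11
2. join HZ+L (d=11/2, Q=-59/2) ⇒ HLZ; edges |HZ|=7/4, |L|=15/4
  updated: d(HLZ,S)=37/4
3. join HLZ+S (d=37/4) ⇒ HLSZ; edges |HLZ|=37/8, |S|=37/8
final tree: (((H:33/4,Z:55/4):7/4,L:15/4):37/8,S:37/8)
total length: 147/4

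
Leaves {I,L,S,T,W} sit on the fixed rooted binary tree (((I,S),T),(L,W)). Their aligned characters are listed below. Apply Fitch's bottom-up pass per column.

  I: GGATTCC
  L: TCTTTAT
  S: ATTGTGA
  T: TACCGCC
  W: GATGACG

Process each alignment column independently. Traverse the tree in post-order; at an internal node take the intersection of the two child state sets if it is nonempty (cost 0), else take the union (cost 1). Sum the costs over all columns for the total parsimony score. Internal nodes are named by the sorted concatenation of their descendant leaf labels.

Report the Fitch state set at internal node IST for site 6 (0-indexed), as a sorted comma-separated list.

C

site 0, node IS: I={G} ∪ S={A} → {A,G} (+1)
site 0, node IST: IS={A,G} ∪ T={T} → {A,G,T} (+1)
site 0, node LW: L={T} ∪ W={G} → {G,T} (+1)
site 0, node ILSTW: IST={A,G,T} ∩ LW={G,T} → {G,T} (+0)
site 1, node IS: I={G} ∪ S={T} → {G,T} (+1)
site 1, node IST: IS={G,T} ∪ T={A} → {A,G,T} (+1)
site 1, node LW: L={C} ∪ W={A} → {A,C} (+1)
site 1, node ILSTW: IST={A,G,T} ∩ LW={A,C} → {A} (+0)
site 2, node IS: I={A} ∪ S={T} → {A,T} (+1)
site 2, node IST: IS={A,T} ∪ T={C} → {A,C,T} (+1)
site 2, node LW: L={T} ∩ W={T} → {T} (+0)
site 2, node ILSTW: IST={A,C,T} ∩ LW={T} → {T} (+0)
site 3, node IS: I={T} ∪ S={G} → {G,T} (+1)
site 3, node IST: IS={G,T} ∪ T={C} → {C,G,T} (+1)
site 3, node LW: L={T} ∪ W={G} → {G,T} (+1)
site 3, node ILSTW: IST={C,G,T} ∩ LW={G,T} → {G,T} (+0)
site 4, node IS: I={T} ∩ S={T} → {T} (+0)
site 4, node IST: IS={T} ∪ T={G} → {G,T} (+1)
site 4, node LW: L={T} ∪ W={A} → {A,T} (+1)
site 4, node ILSTW: IST={G,T} ∩ LW={A,T} → {T} (+0)
site 5, node IS: I={C} ∪ S={G} → {C,G} (+1)
site 5, node IST: IS={C,G} ∩ T={C} → {C} (+0)
site 5, node LW: L={A} ∪ W={C} → {A,C} (+1)
site 5, node ILSTW: IST={C} ∩ LW={A,C} → {C} (+0)
site 6, node IS: I={C} ∪ S={A} → {A,C} (+1)
site 6, node IST: IS={A,C} ∩ T={C} → {C} (+0)
site 6, node LW: L={T} ∪ W={G} → {G,T} (+1)
site 6, node ILSTW: IST={C} ∪ LW={G,T} → {C,G,T} (+1)
per-site changes: [3, 3, 2, 3, 2, 2, 3]; total = 18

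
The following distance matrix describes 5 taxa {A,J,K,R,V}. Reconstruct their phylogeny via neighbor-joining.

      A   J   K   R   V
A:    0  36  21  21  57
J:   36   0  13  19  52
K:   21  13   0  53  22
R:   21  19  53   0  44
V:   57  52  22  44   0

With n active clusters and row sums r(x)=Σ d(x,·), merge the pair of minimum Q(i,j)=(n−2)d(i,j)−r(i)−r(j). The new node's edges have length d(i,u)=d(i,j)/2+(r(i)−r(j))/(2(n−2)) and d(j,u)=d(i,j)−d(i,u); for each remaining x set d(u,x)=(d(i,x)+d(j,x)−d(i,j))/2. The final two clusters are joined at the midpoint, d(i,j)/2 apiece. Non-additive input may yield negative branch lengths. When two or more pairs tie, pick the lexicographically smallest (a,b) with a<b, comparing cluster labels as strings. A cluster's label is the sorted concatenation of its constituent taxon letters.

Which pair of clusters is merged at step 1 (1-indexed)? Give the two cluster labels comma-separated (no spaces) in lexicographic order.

1. join K+V (d=22, Q=-218) ⇒ KV; edges |K|=0, |V|=22
  updated: d(A,KV)=28, d(J,KV)=43/2, d(KV,R)=75/2
2. join A+R (d=21, Q=-241/2) ⇒ AR; edges |A|=99/8, |R|=69/8
  updated: d(AR,J)=17, d(AR,KV)=89/4
3. join AR+J (d=17, Q=-243/4) ⇒ AJR; edges |AR|=71/8, |J|=65/8
  updated: d(AJR,KV)=107/8
4. join AJR+KV (d=107/8) ⇒ AJKRV; edges |AJR|=107/16, |KV|=107/16
final tree: (((A:99/8,R:69/8):71/8,J:65/8):107/16,(K:0,V:22):107/16)
total length: 587/8

K,V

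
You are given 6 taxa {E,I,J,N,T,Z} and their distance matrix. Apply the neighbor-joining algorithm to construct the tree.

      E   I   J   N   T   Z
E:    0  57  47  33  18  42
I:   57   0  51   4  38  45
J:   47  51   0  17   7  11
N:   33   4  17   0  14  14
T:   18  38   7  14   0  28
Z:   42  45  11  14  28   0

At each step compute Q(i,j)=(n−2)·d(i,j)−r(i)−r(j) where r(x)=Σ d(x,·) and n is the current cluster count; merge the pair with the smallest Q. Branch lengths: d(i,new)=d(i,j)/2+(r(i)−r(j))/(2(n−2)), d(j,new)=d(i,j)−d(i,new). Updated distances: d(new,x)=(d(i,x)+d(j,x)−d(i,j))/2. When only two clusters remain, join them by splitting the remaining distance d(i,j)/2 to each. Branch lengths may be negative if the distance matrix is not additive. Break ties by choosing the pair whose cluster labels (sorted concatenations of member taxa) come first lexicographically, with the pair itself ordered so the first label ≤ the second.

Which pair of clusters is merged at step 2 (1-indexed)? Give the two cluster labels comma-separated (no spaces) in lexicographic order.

1. join I+N (d=4, Q=-261) ⇒ IN; edges |I|=129/8, |N|=-97/8
  updated: d(E,IN)=43, d(IN,J)=32, d(IN,T)=24, d(IN,Z)=55/2
2. join E+T (d=18, Q=-173) ⇒ ET; edges |E|=127/6, |T|=-19/6
  updated: d(ET,IN)=49/2, d(ET,J)=18, d(ET,Z)=26
3. join ET+IN (d=49/2, Q=-207/2) ⇒ EINT; edges |ET|=67/8, |IN|=129/8
  updated: d(EINT,J)=51/4, d(EINT,Z)=29/2
4. join EINT+J (d=51/4, Q=-153/4) ⇒ EIJNT; edges |EINT|=65/8, |J|=37/8
  updated: d(EIJNT,Z)=51/8
5. join EIJNT+Z (d=51/8) ⇒ EIJNTZ; edges |EIJNT|=51/16, |Z|=51/16
final tree: ((((E:127/6,T:-19/6):67/8,(I:129/8,N:-97/8):129/8):65/8,J:37/8):51/16,Z:51/16)
total length: 525/8

E,T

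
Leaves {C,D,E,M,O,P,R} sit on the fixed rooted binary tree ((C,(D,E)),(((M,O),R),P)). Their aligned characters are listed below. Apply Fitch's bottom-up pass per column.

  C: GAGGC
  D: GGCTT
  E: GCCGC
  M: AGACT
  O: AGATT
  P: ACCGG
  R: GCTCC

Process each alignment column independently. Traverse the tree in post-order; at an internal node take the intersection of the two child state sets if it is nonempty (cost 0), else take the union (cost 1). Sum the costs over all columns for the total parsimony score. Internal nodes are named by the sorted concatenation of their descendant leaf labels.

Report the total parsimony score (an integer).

[col 0] DE: children D:{G}, E:{G} ∩→ {G}; cost 0
[col 0] CDE: children C:{G}, DE:{G} ∩→ {G}; cost 0
[col 0] MO: children M:{A}, O:{A} ∩→ {A}; cost 0
[col 0] MOR: children MO:{A}, R:{G} ∪→ {A,G}; cost 1
[col 0] MOPR: children MOR:{A,G}, P:{A} ∩→ {A}; cost 0
[col 0] CDEMOPR: children CDE:{G}, MOPR:{A} ∪→ {A,G}; cost 1
[col 1] DE: children D:{G}, E:{C} ∪→ {C,G}; cost 1
[col 1] CDE: children C:{A}, DE:{C,G} ∪→ {A,C,G}; cost 1
[col 1] MO: children M:{G}, O:{G} ∩→ {G}; cost 0
[col 1] MOR: children MO:{G}, R:{C} ∪→ {C,G}; cost 1
[col 1] MOPR: children MOR:{C,G}, P:{C} ∩→ {C}; cost 0
[col 1] CDEMOPR: children CDE:{A,C,G}, MOPR:{C} ∩→ {C}; cost 0
[col 2] DE: children D:{C}, E:{C} ∩→ {C}; cost 0
[col 2] CDE: children C:{G}, DE:{C} ∪→ {C,G}; cost 1
[col 2] MO: children M:{A}, O:{A} ∩→ {A}; cost 0
[col 2] MOR: children MO:{A}, R:{T} ∪→ {A,T}; cost 1
[col 2] MOPR: children MOR:{A,T}, P:{C} ∪→ {A,C,T}; cost 1
[col 2] CDEMOPR: children CDE:{C,G}, MOPR:{A,C,T} ∩→ {C}; cost 0
[col 3] DE: children D:{T}, E:{G} ∪→ {G,T}; cost 1
[col 3] CDE: children C:{G}, DE:{G,T} ∩→ {G}; cost 0
[col 3] MO: children M:{C}, O:{T} ∪→ {C,T}; cost 1
[col 3] MOR: children MO:{C,T}, R:{C} ∩→ {C}; cost 0
[col 3] MOPR: children MOR:{C}, P:{G} ∪→ {C,G}; cost 1
[col 3] CDEMOPR: children CDE:{G}, MOPR:{C,G} ∩→ {G}; cost 0
[col 4] DE: children D:{T}, E:{C} ∪→ {C,T}; cost 1
[col 4] CDE: children C:{C}, DE:{C,T} ∩→ {C}; cost 0
[col 4] MO: children M:{T}, O:{T} ∩→ {T}; cost 0
[col 4] MOR: children MO:{T}, R:{C} ∪→ {C,T}; cost 1
[col 4] MOPR: children MOR:{C,T}, P:{G} ∪→ {C,G,T}; cost 1
[col 4] CDEMOPR: children CDE:{C}, MOPR:{C,G,T} ∩→ {C}; cost 0
per-site changes: [2, 3, 3, 3, 3]; total = 14

14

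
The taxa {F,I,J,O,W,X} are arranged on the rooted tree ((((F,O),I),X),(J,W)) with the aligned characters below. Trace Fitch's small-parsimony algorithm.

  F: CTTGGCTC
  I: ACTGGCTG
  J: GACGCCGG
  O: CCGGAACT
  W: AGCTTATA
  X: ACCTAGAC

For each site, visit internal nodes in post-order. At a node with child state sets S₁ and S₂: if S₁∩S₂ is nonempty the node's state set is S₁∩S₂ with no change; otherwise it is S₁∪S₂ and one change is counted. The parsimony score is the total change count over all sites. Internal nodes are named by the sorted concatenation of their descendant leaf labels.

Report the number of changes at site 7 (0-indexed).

FO@0: {C} ∩ {C} = {C} (intersection, +0)
FIO@0: {C} ∪ {A} = {A,C} (union, +1)
FIOX@0: {A,C} ∩ {A} = {A} (intersection, +0)
JW@0: {G} ∪ {A} = {A,G} (union, +1)
FIJOWX@0: {A} ∩ {A,G} = {A} (intersection, +0)
FO@1: {T} ∪ {C} = {C,T} (union, +1)
FIO@1: {C,T} ∩ {C} = {C} (intersection, +0)
FIOX@1: {C} ∩ {C} = {C} (intersection, +0)
JW@1: {A} ∪ {G} = {A,G} (union, +1)
FIJOWX@1: {C} ∪ {A,G} = {A,C,G} (union, +1)
FO@2: {T} ∪ {G} = {G,T} (union, +1)
FIO@2: {G,T} ∩ {T} = {T} (intersection, +0)
FIOX@2: {T} ∪ {C} = {C,T} (union, +1)
JW@2: {C} ∩ {C} = {C} (intersection, +0)
FIJOWX@2: {C,T} ∩ {C} = {C} (intersection, +0)
FO@3: {G} ∩ {G} = {G} (intersection, +0)
FIO@3: {G} ∩ {G} = {G} (intersection, +0)
FIOX@3: {G} ∪ {T} = {G,T} (union, +1)
JW@3: {G} ∪ {T} = {G,T} (union, +1)
FIJOWX@3: {G,T} ∩ {G,T} = {G,T} (intersection, +0)
FO@4: {G} ∪ {A} = {A,G} (union, +1)
FIO@4: {A,G} ∩ {G} = {G} (intersection, +0)
FIOX@4: {G} ∪ {A} = {A,G} (union, +1)
JW@4: {C} ∪ {T} = {C,T} (union, +1)
FIJOWX@4: {A,G} ∪ {C,T} = {A,C,G,T} (union, +1)
FO@5: {C} ∪ {A} = {A,C} (union, +1)
FIO@5: {A,C} ∩ {C} = {C} (intersection, +0)
FIOX@5: {C} ∪ {G} = {C,G} (union, +1)
JW@5: {C} ∪ {A} = {A,C} (union, +1)
FIJOWX@5: {C,G} ∩ {A,C} = {C} (intersection, +0)
FO@6: {T} ∪ {C} = {C,T} (union, +1)
FIO@6: {C,T} ∩ {T} = {T} (intersection, +0)
FIOX@6: {T} ∪ {A} = {A,T} (union, +1)
JW@6: {G} ∪ {T} = {G,T} (union, +1)
FIJOWX@6: {A,T} ∩ {G,T} = {T} (intersection, +0)
FO@7: {C} ∪ {T} = {C,T} (union, +1)
FIO@7: {C,T} ∪ {G} = {C,G,T} (union, +1)
FIOX@7: {C,G,T} ∩ {C} = {C} (intersection, +0)
JW@7: {G} ∪ {A} = {A,G} (union, +1)
FIJOWX@7: {C} ∪ {A,G} = {A,C,G} (union, +1)
per-site changes: [2, 3, 2, 2, 4, 3, 3, 4]; total = 23

4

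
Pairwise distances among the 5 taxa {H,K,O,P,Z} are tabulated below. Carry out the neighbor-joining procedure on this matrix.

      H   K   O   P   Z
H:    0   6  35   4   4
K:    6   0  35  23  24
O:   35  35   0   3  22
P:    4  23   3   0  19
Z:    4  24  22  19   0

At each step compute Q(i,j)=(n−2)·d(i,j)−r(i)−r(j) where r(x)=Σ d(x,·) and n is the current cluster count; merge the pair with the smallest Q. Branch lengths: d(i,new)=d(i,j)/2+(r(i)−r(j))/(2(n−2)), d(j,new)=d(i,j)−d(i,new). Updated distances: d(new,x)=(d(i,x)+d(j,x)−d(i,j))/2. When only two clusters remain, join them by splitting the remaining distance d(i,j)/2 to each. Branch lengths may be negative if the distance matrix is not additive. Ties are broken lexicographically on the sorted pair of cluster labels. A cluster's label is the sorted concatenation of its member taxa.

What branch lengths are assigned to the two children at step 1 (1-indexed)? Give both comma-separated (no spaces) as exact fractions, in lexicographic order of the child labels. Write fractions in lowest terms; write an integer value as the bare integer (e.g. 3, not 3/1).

1. join O+P (d=3, Q=-135) ⇒ OP; edges |O|=55/6, |P|=-37/6
  updated: d(H,OP)=18, d(K,OP)=55/2, d(OP,Z)=19
2. join H+K (d=6, Q=-147/2) ⇒ HK; edges |H|=-35/8, |K|=83/8
  updated: d(HK,OP)=79/4, d(HK,Z)=11
3. join HK+OP (d=79/4, Q=-199/4) ⇒ HKOP; edges |HK|=47/8, |OP|=111/8
  updated: d(HKOP,Z)=41/8
4. join HKOP+Z (d=41/8) ⇒ HKOPZ; edges |HKOP|=41/16, |Z|=41/16
final tree: (((H:-35/8,K:83/8):47/8,(O:55/6,P:-37/6):111/8):41/16,Z:41/16)
total length: 271/8

55/6,-37/6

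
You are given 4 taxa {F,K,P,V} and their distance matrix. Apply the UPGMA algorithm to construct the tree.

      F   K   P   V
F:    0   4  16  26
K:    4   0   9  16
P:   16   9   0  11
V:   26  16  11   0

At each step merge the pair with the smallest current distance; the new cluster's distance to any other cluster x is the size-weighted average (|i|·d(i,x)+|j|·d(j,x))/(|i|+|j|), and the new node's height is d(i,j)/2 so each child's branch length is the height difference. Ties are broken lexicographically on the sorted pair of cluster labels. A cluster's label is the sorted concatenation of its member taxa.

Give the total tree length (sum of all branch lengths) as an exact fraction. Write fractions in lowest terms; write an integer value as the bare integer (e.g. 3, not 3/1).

1. join F+K (d=4) ⇒ FK; edges |F|=2, |K|=2
  updated: d(FK,P)=25/2, d(FK,V)=21
2. join P+V (d=11) ⇒ PV; edges |P|=11/2, |V|=11/2
  updated: d(FK,PV)=67/4
3. join FK+PV (d=67/4) ⇒ FKPV; edges |FK|=51/8, |PV|=23/8
final tree: ((F:2,K:2):51/8,(P:11/2,V:11/2):23/8)
total length: 97/4

97/4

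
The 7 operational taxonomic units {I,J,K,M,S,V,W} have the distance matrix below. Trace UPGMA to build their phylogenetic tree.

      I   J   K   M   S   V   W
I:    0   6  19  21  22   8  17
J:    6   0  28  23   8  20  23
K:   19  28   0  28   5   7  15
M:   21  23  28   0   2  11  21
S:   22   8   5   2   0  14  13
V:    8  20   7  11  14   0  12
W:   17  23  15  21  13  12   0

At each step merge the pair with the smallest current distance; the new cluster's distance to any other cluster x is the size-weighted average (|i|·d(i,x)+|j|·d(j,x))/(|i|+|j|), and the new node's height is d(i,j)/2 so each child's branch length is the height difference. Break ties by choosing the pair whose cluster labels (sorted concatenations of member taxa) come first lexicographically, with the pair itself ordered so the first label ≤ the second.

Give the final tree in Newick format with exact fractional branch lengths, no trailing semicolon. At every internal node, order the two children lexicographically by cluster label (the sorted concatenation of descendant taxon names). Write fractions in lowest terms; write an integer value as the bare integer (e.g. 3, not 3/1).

1. join M+S (d=2) ⇒ MS; edges |M|=1, |S|=1
  updated: d(I,MS)=43/2, d(J,MS)=31/2, d(K,MS)=33/2, d(MS,V)=25/2, d(MS,W)=17
2. join I+J (d=6) ⇒ IJ; edges |I|=3, |J|=3
  updated: d(IJ,K)=47/2, d(IJ,MS)=37/2, d(IJ,V)=14, d(IJ,W)=20
3. join K+V (d=7) ⇒ KV; edges |K|=7/2, |V|=7/2
  updated: d(IJ,KV)=75/4, d(KV,MS)=29/2, d(KV,W)=27/2
4. join KV+W (d=27/2) ⇒ KVW; edges |KV|=13/4, |W|=27/4
  updated: d(IJ,KVW)=115/6, d(KVW,MS)=46/3
5. join KVW+MS (d=46/3) ⇒ KMSVW; edges |KVW|=11/12, |MS|=20/3
  updated: d(IJ,KMSVW)=189/10
6. join IJ+KMSVW (d=189/10) ⇒ IJKMSVW; edges |IJ|=129/20, |KMSVW|=107/60
final tree: ((I:3,J:3):129/20,(((K:7/2,V:7/2):13/4,W:27/4):11/12,(M:1,S:1):20/3):107/60)
total length: 2449/60

((I:3,J:3):129/20,(((K:7/2,V:7/2):13/4,W:27/4):11/12,(M:1,S:1):20/3):107/60)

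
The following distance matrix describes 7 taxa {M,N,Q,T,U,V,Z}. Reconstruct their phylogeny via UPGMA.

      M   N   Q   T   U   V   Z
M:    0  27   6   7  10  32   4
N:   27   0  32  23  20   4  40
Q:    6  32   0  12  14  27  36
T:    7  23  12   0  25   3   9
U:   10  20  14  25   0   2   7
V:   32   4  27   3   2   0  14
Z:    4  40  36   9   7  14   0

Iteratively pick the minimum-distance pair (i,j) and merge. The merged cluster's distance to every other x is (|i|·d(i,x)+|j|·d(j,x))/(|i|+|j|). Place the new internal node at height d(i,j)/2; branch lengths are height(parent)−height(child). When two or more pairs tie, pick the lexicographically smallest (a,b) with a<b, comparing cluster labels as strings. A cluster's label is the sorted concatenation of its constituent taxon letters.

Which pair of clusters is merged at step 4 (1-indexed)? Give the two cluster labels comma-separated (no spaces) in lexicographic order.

iteration 1: select U,V (d=2); attach at lengths (1, 1); label the merged cluster UV
  updated: d(M,UV)=21, d(N,UV)=12, d(Q,UV)=41/2, d(T,UV)=14, d(UV,Z)=21/2
iteration 2: select M,Z (d=4); attach at lengths (2, 2); label the merged cluster MZ
  updated: d(MZ,N)=67/2, d(MZ,Q)=21, d(MZ,T)=8, d(MZ,UV)=63/4
iteration 3: select MZ,T (d=8); attach at lengths (2, 4); label the merged cluster MTZ
  updated: d(MTZ,N)=30, d(MTZ,Q)=18, d(MTZ,UV)=91/6
iteration 4: select N,UV (d=12); attach at lengths (6, 5); label the merged cluster NUV
  updated: d(MTZ,NUV)=181/9, d(NUV,Q)=73/3
iteration 5: select MTZ,Q (d=18); attach at lengths (5, 9); label the merged cluster MQTZ
  updated: d(MQTZ,NUV)=127/6
iteration 6: select MQTZ,NUV (d=127/6); attach at lengths (19/12, 55/12); label the merged cluster MNQTUVZ
final tree: ((((M:2,Z:2):2,T:4):5,Q:9):19/12,(N:6,(U:1,V:1):5):55/12)
total length: 259/6

N,UV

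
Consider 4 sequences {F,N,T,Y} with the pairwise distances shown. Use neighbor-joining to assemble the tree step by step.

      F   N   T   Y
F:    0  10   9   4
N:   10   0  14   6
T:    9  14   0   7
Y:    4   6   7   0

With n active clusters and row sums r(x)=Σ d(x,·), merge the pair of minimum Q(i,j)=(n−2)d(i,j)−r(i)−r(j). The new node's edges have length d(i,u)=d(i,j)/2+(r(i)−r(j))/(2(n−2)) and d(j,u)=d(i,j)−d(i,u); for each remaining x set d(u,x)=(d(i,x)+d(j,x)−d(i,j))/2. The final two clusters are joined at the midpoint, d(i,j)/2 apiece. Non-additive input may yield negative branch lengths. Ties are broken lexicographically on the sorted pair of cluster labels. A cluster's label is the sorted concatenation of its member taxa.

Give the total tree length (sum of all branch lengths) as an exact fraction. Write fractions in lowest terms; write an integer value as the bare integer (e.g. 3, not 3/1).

65/4

1. join F+T (d=9, Q=-35) ⇒ FT; edges |F|=11/4, |T|=25/4
  updated: d(FT,N)=15/2, d(FT,Y)=1
2. join FT+N (d=15/2, Q=-29/2) ⇒ FNT; edges |FT|=5/4, |N|=25/4
  updated: d(FNT,Y)=-1/4
3. join FNT+Y (d=-1/4) ⇒ FNTY; edges |FNT|=-1/8, |Y|=-1/8
final tree: (((F:11/4,T:25/4):5/4,N:25/4):-1/8,Y:-1/8)
total length: 65/4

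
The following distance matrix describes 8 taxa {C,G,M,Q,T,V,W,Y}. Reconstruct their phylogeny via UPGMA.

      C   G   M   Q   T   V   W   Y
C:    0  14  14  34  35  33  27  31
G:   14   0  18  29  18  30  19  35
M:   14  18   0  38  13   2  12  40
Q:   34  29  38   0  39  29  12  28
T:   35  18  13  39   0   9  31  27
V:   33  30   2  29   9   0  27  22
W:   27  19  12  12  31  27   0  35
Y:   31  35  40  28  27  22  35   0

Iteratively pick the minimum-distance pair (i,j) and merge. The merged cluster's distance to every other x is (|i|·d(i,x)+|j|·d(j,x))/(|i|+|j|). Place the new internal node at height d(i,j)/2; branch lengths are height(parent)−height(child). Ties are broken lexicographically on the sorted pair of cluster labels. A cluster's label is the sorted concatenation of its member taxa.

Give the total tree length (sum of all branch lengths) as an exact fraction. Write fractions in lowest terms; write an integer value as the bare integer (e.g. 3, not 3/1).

step 1: merge (M,V) at d=2; branch lengths M→1, V→1; new cluster MV
  updated: d(C,MV)=47/2, d(G,MV)=24, d(MV,Q)=67/2, d(MV,T)=11, d(MV,W)=39/2, d(MV,Y)=31
step 2: merge (MV,T) at d=11; branch lengths MV→9/2, T→11/2; new cluster MTV
  updated: d(C,MTV)=82/3, d(G,MTV)=22, d(MTV,Q)=106/3, d(MTV,W)=70/3, d(MTV,Y)=89/3
step 3: merge (Q,W) at d=12; branch lengths Q→6, W→6; new cluster QW
  updated: d(C,QW)=61/2, d(G,QW)=24, d(MTV,QW)=88/3, d(QW,Y)=63/2
step 4: merge (C,G) at d=14; branch lengths C→7, G→7; new cluster CG
  updated: d(CG,MTV)=74/3, d(CG,QW)=109/4, d(CG,Y)=33
step 5: merge (CG,MTV) at d=74/3; branch lengths CG→16/3, MTV→41/6; new cluster CGMTV
  updated: d(CGMTV,QW)=57/2, d(CGMTV,Y)=31
step 6: merge (CGMTV,QW) at d=57/2; branch lengths CGMTV→23/12, QW→33/4; new cluster CGMQTVW
  updated: d(CGMQTVW,Y)=218/7
step 7: merge (CGMQTVW,Y) at d=218/7; branch lengths CGMQTVW→37/28, Y→109/7; new cluster CGMQTVWY
final tree: ((((C:7,G:7):16/3,((M:1,V:1):9/2,T:11/2):41/6):23/12,(Q:6,W:6):33/4):37/28,Y:109/7)
total length: 6487/84

6487/84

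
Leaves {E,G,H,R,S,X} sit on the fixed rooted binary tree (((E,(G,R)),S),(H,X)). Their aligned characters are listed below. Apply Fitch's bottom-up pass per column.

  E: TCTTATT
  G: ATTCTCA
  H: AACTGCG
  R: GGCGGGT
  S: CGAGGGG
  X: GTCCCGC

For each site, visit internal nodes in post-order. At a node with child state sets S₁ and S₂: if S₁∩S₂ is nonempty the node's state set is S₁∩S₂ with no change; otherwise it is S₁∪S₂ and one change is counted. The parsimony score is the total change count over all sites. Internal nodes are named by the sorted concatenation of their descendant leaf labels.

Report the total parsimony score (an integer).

24

[col 0] GR: children G:{A}, R:{G} ∪→ {A,G}; cost 1
[col 0] EGR: children E:{T}, GR:{A,G} ∪→ {A,G,T}; cost 1
[col 0] EGRS: children EGR:{A,G,T}, S:{C} ∪→ {A,C,G,T}; cost 1
[col 0] HX: children H:{A}, X:{G} ∪→ {A,G}; cost 1
[col 0] EGHRSX: children EGRS:{A,C,G,T}, HX:{A,G} ∩→ {A,G}; cost 0
[col 1] GR: children G:{T}, R:{G} ∪→ {G,T}; cost 1
[col 1] EGR: children E:{C}, GR:{G,T} ∪→ {C,G,T}; cost 1
[col 1] EGRS: children EGR:{C,G,T}, S:{G} ∩→ {G}; cost 0
[col 1] HX: children H:{A}, X:{T} ∪→ {A,T}; cost 1
[col 1] EGHRSX: children EGRS:{G}, HX:{A,T} ∪→ {A,G,T}; cost 1
[col 2] GR: children G:{T}, R:{C} ∪→ {C,T}; cost 1
[col 2] EGR: children E:{T}, GR:{C,T} ∩→ {T}; cost 0
[col 2] EGRS: children EGR:{T}, S:{A} ∪→ {A,T}; cost 1
[col 2] HX: children H:{C}, X:{C} ∩→ {C}; cost 0
[col 2] EGHRSX: children EGRS:{A,T}, HX:{C} ∪→ {A,C,T}; cost 1
[col 3] GR: children G:{C}, R:{G} ∪→ {C,G}; cost 1
[col 3] EGR: children E:{T}, GR:{C,G} ∪→ {C,G,T}; cost 1
[col 3] EGRS: children EGR:{C,G,T}, S:{G} ∩→ {G}; cost 0
[col 3] HX: children H:{T}, X:{C} ∪→ {C,T}; cost 1
[col 3] EGHRSX: children EGRS:{G}, HX:{C,T} ∪→ {C,G,T}; cost 1
[col 4] GR: children G:{T}, R:{G} ∪→ {G,T}; cost 1
[col 4] EGR: children E:{A}, GR:{G,T} ∪→ {A,G,T}; cost 1
[col 4] EGRS: children EGR:{A,G,T}, S:{G} ∩→ {G}; cost 0
[col 4] HX: children H:{G}, X:{C} ∪→ {C,G}; cost 1
[col 4] EGHRSX: children EGRS:{G}, HX:{C,G} ∩→ {G}; cost 0
[col 5] GR: children G:{C}, R:{G} ∪→ {C,G}; cost 1
[col 5] EGR: children E:{T}, GR:{C,G} ∪→ {C,G,T}; cost 1
[col 5] EGRS: children EGR:{C,G,T}, S:{G} ∩→ {G}; cost 0
[col 5] HX: children H:{C}, X:{G} ∪→ {C,G}; cost 1
[col 5] EGHRSX: children EGRS:{G}, HX:{C,G} ∩→ {G}; cost 0
[col 6] GR: children G:{A}, R:{T} ∪→ {A,T}; cost 1
[col 6] EGR: children E:{T}, GR:{A,T} ∩→ {T}; cost 0
[col 6] EGRS: children EGR:{T}, S:{G} ∪→ {G,T}; cost 1
[col 6] HX: children H:{G}, X:{C} ∪→ {C,G}; cost 1
[col 6] EGHRSX: children EGRS:{G,T}, HX:{C,G} ∩→ {G}; cost 0
per-site changes: [4, 4, 3, 4, 3, 3, 3]; total = 24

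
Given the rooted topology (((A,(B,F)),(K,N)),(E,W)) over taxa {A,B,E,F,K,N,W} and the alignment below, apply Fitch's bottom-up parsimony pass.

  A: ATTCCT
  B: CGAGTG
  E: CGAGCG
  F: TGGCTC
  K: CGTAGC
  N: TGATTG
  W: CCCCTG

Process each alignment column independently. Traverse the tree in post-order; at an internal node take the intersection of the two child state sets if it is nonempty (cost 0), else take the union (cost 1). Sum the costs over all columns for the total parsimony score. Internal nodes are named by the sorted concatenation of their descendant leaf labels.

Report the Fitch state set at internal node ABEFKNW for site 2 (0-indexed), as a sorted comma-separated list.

BF@0: {C} ∪ {T} = {C,T} (union, +1)
ABF@0: {A} ∪ {C,T} = {A,C,T} (union, +1)
KN@0: {C} ∪ {T} = {C,T} (union, +1)
ABFKN@0: {A,C,T} ∩ {C,T} = {C,T} (intersection, +0)
EW@0: {C} ∩ {C} = {C} (intersection, +0)
ABEFKNW@0: {C,T} ∩ {C} = {C} (intersection, +0)
BF@1: {G} ∩ {G} = {G} (intersection, +0)
ABF@1: {T} ∪ {G} = {G,T} (union, +1)
KN@1: {G} ∩ {G} = {G} (intersection, +0)
ABFKN@1: {G,T} ∩ {G} = {G} (intersection, +0)
EW@1: {G} ∪ {C} = {C,G} (union, +1)
ABEFKNW@1: {G} ∩ {C,G} = {G} (intersection, +0)
BF@2: {A} ∪ {G} = {A,G} (union, +1)
ABF@2: {T} ∪ {A,G} = {A,G,T} (union, +1)
KN@2: {T} ∪ {A} = {A,T} (union, +1)
ABFKN@2: {A,G,T} ∩ {A,T} = {A,T} (intersection, +0)
EW@2: {A} ∪ {C} = {A,C} (union, +1)
ABEFKNW@2: {A,T} ∩ {A,C} = {A} (intersection, +0)
BF@3: {G} ∪ {C} = {C,G} (union, +1)
ABF@3: {C} ∩ {C,G} = {C} (intersection, +0)
KN@3: {A} ∪ {T} = {A,T} (union, +1)
ABFKN@3: {C} ∪ {A,T} = {A,C,T} (union, +1)
EW@3: {G} ∪ {C} = {C,G} (union, +1)
ABEFKNW@3: {A,C,T} ∩ {C,G} = {C} (intersection, +0)
BF@4: {T} ∩ {T} = {T} (intersection, +0)
ABF@4: {C} ∪ {T} = {C,T} (union, +1)
KN@4: {G} ∪ {T} = {G,T} (union, +1)
ABFKN@4: {C,T} ∩ {G,T} = {T} (intersection, +0)
EW@4: {C} ∪ {T} = {C,T} (union, +1)
ABEFKNW@4: {T} ∩ {C,T} = {T} (intersection, +0)
BF@5: {G} ∪ {C} = {C,G} (union, +1)
ABF@5: {T} ∪ {C,G} = {C,G,T} (union, +1)
KN@5: {C} ∪ {G} = {C,G} (union, +1)
ABFKN@5: {C,G,T} ∩ {C,G} = {C,G} (intersection, +0)
EW@5: {G} ∩ {G} = {G} (intersection, +0)
ABEFKNW@5: {C,G} ∩ {G} = {G} (intersection, +0)
per-site changes: [3, 2, 4, 4, 3, 3]; total = 19

A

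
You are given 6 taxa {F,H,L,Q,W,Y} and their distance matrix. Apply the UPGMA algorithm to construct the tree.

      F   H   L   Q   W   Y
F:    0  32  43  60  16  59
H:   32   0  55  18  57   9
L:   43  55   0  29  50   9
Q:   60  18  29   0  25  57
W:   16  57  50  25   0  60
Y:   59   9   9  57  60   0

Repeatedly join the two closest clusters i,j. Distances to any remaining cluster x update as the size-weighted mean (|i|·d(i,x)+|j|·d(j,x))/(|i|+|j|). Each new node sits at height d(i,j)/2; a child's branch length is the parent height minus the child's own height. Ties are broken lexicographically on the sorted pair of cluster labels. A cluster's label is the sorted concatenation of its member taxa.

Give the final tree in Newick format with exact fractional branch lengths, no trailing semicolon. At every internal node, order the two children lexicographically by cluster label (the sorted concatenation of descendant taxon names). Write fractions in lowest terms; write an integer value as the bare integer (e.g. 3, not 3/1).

1. join H+Y (d=9) ⇒ HY; edges |H|=9/2, |Y|=9/2
  updated: d(F,HY)=91/2, d(HY,L)=32, d(HY,Q)=75/2, d(HY,W)=117/2
2. join F+W (d=16) ⇒ FW; edges |F|=8, |W|=8
  updated: d(FW,HY)=52, d(FW,L)=93/2, d(FW,Q)=85/2
3. join L+Q (d=29) ⇒ LQ; edges |L|=29/2, |Q|=29/2
  updated: d(FW,LQ)=89/2, d(HY,LQ)=139/4
4. join HY+LQ (d=139/4) ⇒ HLQY; edges |HY|=103/8, |LQ|=23/8
  updated: d(FW,HLQY)=193/4
5. join FW+HLQY (d=193/4) ⇒ FHLQWY; edges |FW|=129/8, |HLQY|=27/4
final tree: ((F:8,W:8):129/8,((H:9/2,Y:9/2):103/8,(L:29/2,Q:29/2):23/8):27/4)
total length: 741/8

((F:8,W:8):129/8,((H:9/2,Y:9/2):103/8,(L:29/2,Q:29/2):23/8):27/4)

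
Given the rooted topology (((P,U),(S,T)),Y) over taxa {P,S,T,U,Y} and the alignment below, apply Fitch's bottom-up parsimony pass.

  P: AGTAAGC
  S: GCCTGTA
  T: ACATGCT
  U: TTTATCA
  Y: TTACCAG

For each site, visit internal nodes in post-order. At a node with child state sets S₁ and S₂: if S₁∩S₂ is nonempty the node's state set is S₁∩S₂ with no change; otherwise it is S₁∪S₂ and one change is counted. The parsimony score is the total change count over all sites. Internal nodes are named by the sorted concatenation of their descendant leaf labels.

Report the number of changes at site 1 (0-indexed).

PU@0: {A} ∪ {T} = {A,T} (union, +1)
ST@0: {G} ∪ {A} = {A,G} (union, +1)
PSTU@0: {A,T} ∩ {A,G} = {A} (intersection, +0)
PSTUY@0: {A} ∪ {T} = {A,T} (union, +1)
PU@1: {G} ∪ {T} = {G,T} (union, +1)
ST@1: {C} ∩ {C} = {C} (intersection, +0)
PSTU@1: {G,T} ∪ {C} = {C,G,T} (union, +1)
PSTUY@1: {C,G,T} ∩ {T} = {T} (intersection, +0)
PU@2: {T} ∩ {T} = {T} (intersection, +0)
ST@2: {C} ∪ {A} = {A,C} (union, +1)
PSTU@2: {T} ∪ {A,C} = {A,C,T} (union, +1)
PSTUY@2: {A,C,T} ∩ {A} = {A} (intersection, +0)
PU@3: {A} ∩ {A} = {A} (intersection, +0)
ST@3: {T} ∩ {T} = {T} (intersection, +0)
PSTU@3: {A} ∪ {T} = {A,T} (union, +1)
PSTUY@3: {A,T} ∪ {C} = {A,C,T} (union, +1)
PU@4: {A} ∪ {T} = {A,T} (union, +1)
ST@4: {G} ∩ {G} = {G} (intersection, +0)
PSTU@4: {A,T} ∪ {G} = {A,G,T} (union, +1)
PSTUY@4: {A,G,T} ∪ {C} = {A,C,G,T} (union, +1)
PU@5: {G} ∪ {C} = {C,G} (union, +1)
ST@5: {T} ∪ {C} = {C,T} (union, +1)
PSTU@5: {C,G} ∩ {C,T} = {C} (intersection, +0)
PSTUY@5: {C} ∪ {A} = {A,C} (union, +1)
PU@6: {C} ∪ {A} = {A,C} (union, +1)
ST@6: {A} ∪ {T} = {A,T} (union, +1)
PSTU@6: {A,C} ∩ {A,T} = {A} (intersection, +0)
PSTUY@6: {A} ∪ {G} = {A,G} (union, +1)
per-site changes: [3, 2, 2, 2, 3, 3, 3]; total = 18

2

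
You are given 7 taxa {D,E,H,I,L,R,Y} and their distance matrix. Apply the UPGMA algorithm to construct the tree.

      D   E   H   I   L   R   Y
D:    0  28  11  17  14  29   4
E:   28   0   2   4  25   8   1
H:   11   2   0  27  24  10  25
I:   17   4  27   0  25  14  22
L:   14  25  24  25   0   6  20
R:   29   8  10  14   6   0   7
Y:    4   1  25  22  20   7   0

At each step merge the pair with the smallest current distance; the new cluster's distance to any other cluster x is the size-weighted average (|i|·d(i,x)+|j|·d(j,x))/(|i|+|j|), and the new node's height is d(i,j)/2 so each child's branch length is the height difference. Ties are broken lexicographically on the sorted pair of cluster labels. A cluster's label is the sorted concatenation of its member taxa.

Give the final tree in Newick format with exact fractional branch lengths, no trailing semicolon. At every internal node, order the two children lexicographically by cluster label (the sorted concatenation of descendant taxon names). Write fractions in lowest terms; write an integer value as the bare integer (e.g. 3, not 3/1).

step 1: merge (E,Y) at d=1; branch lengths E→1/2, Y→1/2; new cluster EY
  updated: d(D,EY)=16, d(EY,H)=27/2, d(EY,I)=13, d(EY,L)=45/2, d(EY,R)=15/2
step 2: merge (L,R) at d=6; branch lengths L→3, R→3; new cluster LR
  updated: d(D,LR)=43/2, d(EY,LR)=15, d(H,LR)=17, d(I,LR)=39/2
step 3: merge (D,H) at d=11; branch lengths D→11/2, H→11/2; new cluster DH
  updated: d(DH,EY)=59/4, d(DH,I)=22, d(DH,LR)=77/4
step 4: merge (EY,I) at d=13; branch lengths EY→6, I→13/2; new cluster EIY
  updated: d(DH,EIY)=103/6, d(EIY,LR)=33/2
step 5: merge (EIY,LR) at d=33/2; branch lengths EIY→7/4, LR→21/4; new cluster EILRY
  updated: d(DH,EILRY)=18
step 6: merge (DH,EILRY) at d=18; branch lengths DH→7/2, EILRY→3/4; new cluster DEHILRY
final tree: ((D:11/2,H:11/2):7/2,(((E:1/2,Y:1/2):6,I:13/2):7/4,(L:3,R:3):21/4):3/4)
total length: 167/4

((D:11/2,H:11/2):7/2,(((E:1/2,Y:1/2):6,I:13/2):7/4,(L:3,R:3):21/4):3/4)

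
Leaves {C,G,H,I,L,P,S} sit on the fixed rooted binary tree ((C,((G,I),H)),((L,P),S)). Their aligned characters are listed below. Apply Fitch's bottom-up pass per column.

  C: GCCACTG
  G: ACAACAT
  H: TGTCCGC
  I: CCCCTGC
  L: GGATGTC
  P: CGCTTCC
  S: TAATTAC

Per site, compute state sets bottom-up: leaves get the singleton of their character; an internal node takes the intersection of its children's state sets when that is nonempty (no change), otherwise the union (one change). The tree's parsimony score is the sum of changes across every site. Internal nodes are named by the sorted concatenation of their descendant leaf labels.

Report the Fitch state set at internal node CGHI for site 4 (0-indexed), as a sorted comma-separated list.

[col 0] GI: children G:{A}, I:{C} ∪→ {A,C}; cost 1
[col 0] GHI: children GI:{A,C}, H:{T} ∪→ {A,C,T}; cost 1
[col 0] CGHI: children C:{G}, GHI:{A,C,T} ∪→ {A,C,G,T}; cost 1
[col 0] LP: children L:{G}, P:{C} ∪→ {C,G}; cost 1
[col 0] LPS: children LP:{C,G}, S:{T} ∪→ {C,G,T}; cost 1
[col 0] CGHILPS: children CGHI:{A,C,G,T}, LPS:{C,G,T} ∩→ {C,G,T}; cost 0
[col 1] GI: children G:{C}, I:{C} ∩→ {C}; cost 0
[col 1] GHI: children GI:{C}, H:{G} ∪→ {C,G}; cost 1
[col 1] CGHI: children C:{C}, GHI:{C,G} ∩→ {C}; cost 0
[col 1] LP: children L:{G}, P:{G} ∩→ {G}; cost 0
[col 1] LPS: children LP:{G}, S:{A} ∪→ {A,G}; cost 1
[col 1] CGHILPS: children CGHI:{C}, LPS:{A,G} ∪→ {A,C,G}; cost 1
[col 2] GI: children G:{A}, I:{C} ∪→ {A,C}; cost 1
[col 2] GHI: children GI:{A,C}, H:{T} ∪→ {A,C,T}; cost 1
[col 2] CGHI: children C:{C}, GHI:{A,C,T} ∩→ {C}; cost 0
[col 2] LP: children L:{A}, P:{C} ∪→ {A,C}; cost 1
[col 2] LPS: children LP:{A,C}, S:{A} ∩→ {A}; cost 0
[col 2] CGHILPS: children CGHI:{C}, LPS:{A} ∪→ {A,C}; cost 1
[col 3] GI: children G:{A}, I:{C} ∪→ {A,C}; cost 1
[col 3] GHI: children GI:{A,C}, H:{C} ∩→ {C}; cost 0
[col 3] CGHI: children C:{A}, GHI:{C} ∪→ {A,C}; cost 1
[col 3] LP: children L:{T}, P:{T} ∩→ {T}; cost 0
[col 3] LPS: children LP:{T}, S:{T} ∩→ {T}; cost 0
[col 3] CGHILPS: children CGHI:{A,C}, LPS:{T} ∪→ {A,C,T}; cost 1
[col 4] GI: children G:{C}, I:{T} ∪→ {C,T}; cost 1
[col 4] GHI: children GI:{C,T}, H:{C} ∩→ {C}; cost 0
[col 4] CGHI: children C:{C}, GHI:{C} ∩→ {C}; cost 0
[col 4] LP: children L:{G}, P:{T} ∪→ {G,T}; cost 1
[col 4] LPS: children LP:{G,T}, S:{T} ∩→ {T}; cost 0
[col 4] CGHILPS: children CGHI:{C}, LPS:{T} ∪→ {C,T}; cost 1
[col 5] GI: children G:{A}, I:{G} ∪→ {A,G}; cost 1
[col 5] GHI: children GI:{A,G}, H:{G} ∩→ {G}; cost 0
[col 5] CGHI: children C:{T}, GHI:{G} ∪→ {G,T}; cost 1
[col 5] LP: children L:{T}, P:{C} ∪→ {C,T}; cost 1
[col 5] LPS: children LP:{C,T}, S:{A} ∪→ {A,C,T}; cost 1
[col 5] CGHILPS: children CGHI:{G,T}, LPS:{A,C,T} ∩→ {T}; cost 0
[col 6] GI: children G:{T}, I:{C} ∪→ {C,T}; cost 1
[col 6] GHI: children GI:{C,T}, H:{C} ∩→ {C}; cost 0
[col 6] CGHI: children C:{G}, GHI:{C} ∪→ {C,G}; cost 1
[col 6] LP: children L:{C}, P:{C} ∩→ {C}; cost 0
[col 6] LPS: children LP:{C}, S:{C} ∩→ {C}; cost 0
[col 6] CGHILPS: children CGHI:{C,G}, LPS:{C} ∩→ {C}; cost 0
per-site changes: [5, 3, 4, 3, 3, 4, 2]; total = 24

C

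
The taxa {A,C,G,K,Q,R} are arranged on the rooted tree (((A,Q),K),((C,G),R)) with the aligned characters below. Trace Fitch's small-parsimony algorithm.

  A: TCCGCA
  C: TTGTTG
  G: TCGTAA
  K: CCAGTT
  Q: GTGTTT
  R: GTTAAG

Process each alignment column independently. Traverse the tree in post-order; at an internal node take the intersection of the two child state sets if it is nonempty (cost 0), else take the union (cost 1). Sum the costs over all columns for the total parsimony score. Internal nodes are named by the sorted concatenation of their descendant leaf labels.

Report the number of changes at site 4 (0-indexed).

site 0, node AQ: A={T} ∪ Q={G} → {G,T} (+1)
site 0, node AKQ: AQ={G,T} ∪ K={C} → {C,G,T} (+1)
site 0, node CG: C={T} ∩ G={T} → {T} (+0)
site 0, node CGR: CG={T} ∪ R={G} → {G,T} (+1)
site 0, node ACGKQR: AKQ={C,G,T} ∩ CGR={G,T} → {G,T} (+0)
site 1, node AQ: A={C} ∪ Q={T} → {C,T} (+1)
site 1, node AKQ: AQ={C,T} ∩ K={C} → {C} (+0)
site 1, node CG: C={T} ∪ G={C} → {C,T} (+1)
site 1, node CGR: CG={C,T} ∩ R={T} → {T} (+0)
site 1, node ACGKQR: AKQ={C} ∪ CGR={T} → {C,T} (+1)
site 2, node AQ: A={C} ∪ Q={G} → {C,G} (+1)
site 2, node AKQ: AQ={C,G} ∪ K={A} → {A,C,G} (+1)
site 2, node CG: C={G} ∩ G={G} → {G} (+0)
site 2, node CGR: CG={G} ∪ R={T} → {G,T} (+1)
site 2, node ACGKQR: AKQ={A,C,G} ∩ CGR={G,T} → {G} (+0)
site 3, node AQ: A={G} ∪ Q={T} → {G,T} (+1)
site 3, node AKQ: AQ={G,T} ∩ K={G} → {G} (+0)
site 3, node CG: C={T} ∩ G={T} → {T} (+0)
site 3, node CGR: CG={T} ∪ R={A} → {A,T} (+1)
site 3, node ACGKQR: AKQ={G} ∪ CGR={A,T} → {A,G,T} (+1)
site 4, node AQ: A={C} ∪ Q={T} → {C,T} (+1)
site 4, node AKQ: AQ={C,T} ∩ K={T} → {T} (+0)
site 4, node CG: C={T} ∪ G={A} → {A,T} (+1)
site 4, node CGR: CG={A,T} ∩ R={A} → {A} (+0)
site 4, node ACGKQR: AKQ={T} ∪ CGR={A} → {A,T} (+1)
site 5, node AQ: A={A} ∪ Q={T} → {A,T} (+1)
site 5, node AKQ: AQ={A,T} ∩ K={T} → {T} (+0)
site 5, node CG: C={G} ∪ G={A} → {A,G} (+1)
site 5, node CGR: CG={A,G} ∩ R={G} → {G} (+0)
site 5, node ACGKQR: AKQ={T} ∪ CGR={G} → {G,T} (+1)
per-site changes: [3, 3, 3, 3, 3, 3]; total = 18

3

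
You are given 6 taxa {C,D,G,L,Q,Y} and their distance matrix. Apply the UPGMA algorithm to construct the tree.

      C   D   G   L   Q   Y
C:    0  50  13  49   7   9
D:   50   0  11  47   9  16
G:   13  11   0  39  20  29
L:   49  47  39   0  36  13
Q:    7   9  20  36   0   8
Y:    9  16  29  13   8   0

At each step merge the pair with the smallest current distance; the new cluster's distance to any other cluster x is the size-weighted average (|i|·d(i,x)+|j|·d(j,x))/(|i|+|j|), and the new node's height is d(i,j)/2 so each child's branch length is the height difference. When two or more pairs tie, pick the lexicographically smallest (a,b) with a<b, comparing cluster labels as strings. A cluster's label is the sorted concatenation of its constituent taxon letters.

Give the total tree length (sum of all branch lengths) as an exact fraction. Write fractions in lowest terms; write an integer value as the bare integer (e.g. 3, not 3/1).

922/15

iteration 1: select C,Q (d=7); attach at lengths (7/2, 7/2); label the merged cluster CQ
  updated: d(CQ,D)=59/2, d(CQ,G)=33/2, d(CQ,L)=85/2, d(CQ,Y)=17/2
iteration 2: select CQ,Y (d=17/2); attach at lengths (3/4, 17/4); label the merged cluster CQY
  updated: d(CQY,D)=25, d(CQY,G)=62/3, d(CQY,L)=98/3
iteration 3: select D,G (d=11); attach at lengths (11/2, 11/2); label the merged cluster DG
  updated: d(CQY,DG)=137/6, d(DG,L)=43
iteration 4: select CQY,DG (d=137/6); attach at lengths (43/6, 71/12); label the merged cluster CDGQY
  updated: d(CDGQY,L)=184/5
iteration 5: select CDGQY,L (d=184/5); attach at lengths (419/60, 92/5); label the merged cluster CDGLQY
final tree: ((((C:7/2,Q:7/2):3/4,Y:17/4):43/6,(D:11/2,G:11/2):71/12):419/60,L:92/5)
total length: 922/15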